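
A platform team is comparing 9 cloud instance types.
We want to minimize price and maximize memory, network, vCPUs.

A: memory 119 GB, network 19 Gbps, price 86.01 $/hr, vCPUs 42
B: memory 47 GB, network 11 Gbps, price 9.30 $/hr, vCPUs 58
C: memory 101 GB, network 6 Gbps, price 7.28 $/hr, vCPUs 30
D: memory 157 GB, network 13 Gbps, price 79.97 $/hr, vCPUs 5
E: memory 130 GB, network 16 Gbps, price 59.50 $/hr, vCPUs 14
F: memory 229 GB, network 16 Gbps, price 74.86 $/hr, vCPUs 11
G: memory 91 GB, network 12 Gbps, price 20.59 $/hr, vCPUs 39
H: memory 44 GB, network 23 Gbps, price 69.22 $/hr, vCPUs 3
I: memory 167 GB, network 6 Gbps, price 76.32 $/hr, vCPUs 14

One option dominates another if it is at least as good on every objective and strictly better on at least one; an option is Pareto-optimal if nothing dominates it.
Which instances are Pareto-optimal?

A: not dominated.
B: not dominated (best vCPUs).
C: not dominated (best price).
D: dominated by F (memory 229≥157, network 16≥13, price 74.86≤79.97, vCPUs 11≥5).
E: not dominated.
F: not dominated (best memory).
G: not dominated.
H: not dominated (best network).
I: not dominated.

A, B, C, E, F, G, H, I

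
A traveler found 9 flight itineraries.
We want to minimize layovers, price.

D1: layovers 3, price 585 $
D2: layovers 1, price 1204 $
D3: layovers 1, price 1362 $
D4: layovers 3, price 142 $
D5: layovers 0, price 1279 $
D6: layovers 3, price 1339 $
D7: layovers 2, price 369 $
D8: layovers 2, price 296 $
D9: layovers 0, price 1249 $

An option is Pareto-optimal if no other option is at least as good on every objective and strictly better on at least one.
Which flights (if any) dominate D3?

D2: layovers 1≤1, price 1204≤1362 — dominates D3.
D5: layovers 0≤1, price 1279≤1362 — dominates D3.
D9: layovers 0≤1, price 1249≤1362 — dominates D3.
Others (D1, D4, D6, D7, D8) are each worse than D3 on at least one objective.

D2, D5, D9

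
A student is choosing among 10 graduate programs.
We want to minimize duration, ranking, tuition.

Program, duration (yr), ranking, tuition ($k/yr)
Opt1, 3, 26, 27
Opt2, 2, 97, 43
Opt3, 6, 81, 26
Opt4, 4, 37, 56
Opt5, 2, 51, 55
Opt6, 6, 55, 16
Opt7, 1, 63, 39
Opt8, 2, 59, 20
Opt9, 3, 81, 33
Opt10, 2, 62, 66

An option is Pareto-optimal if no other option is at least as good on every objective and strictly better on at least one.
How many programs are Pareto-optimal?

5

Opt1: not dominated (best ranking).
Opt2: dominated by Opt7 (duration 1≤2, ranking 63≤97, tuition 39≤43).
Opt3: dominated by Opt6 (duration 6≤6, ranking 55≤81, tuition 16≤26).
Opt4: dominated by Opt1 (duration 3≤4, ranking 26≤37, tuition 27≤56).
Opt5: not dominated.
Opt6: not dominated (best tuition).
Opt7: not dominated (best duration).
Opt8: not dominated.
Opt9: dominated by Opt1 (duration 3≤3, ranking 26≤81, tuition 27≤33).
Opt10: dominated by Opt5 (duration 2≤2, ranking 51≤62, tuition 55≤66).
Pareto-optimal: Opt1, Opt5, Opt6, Opt7, Opt8 → 5.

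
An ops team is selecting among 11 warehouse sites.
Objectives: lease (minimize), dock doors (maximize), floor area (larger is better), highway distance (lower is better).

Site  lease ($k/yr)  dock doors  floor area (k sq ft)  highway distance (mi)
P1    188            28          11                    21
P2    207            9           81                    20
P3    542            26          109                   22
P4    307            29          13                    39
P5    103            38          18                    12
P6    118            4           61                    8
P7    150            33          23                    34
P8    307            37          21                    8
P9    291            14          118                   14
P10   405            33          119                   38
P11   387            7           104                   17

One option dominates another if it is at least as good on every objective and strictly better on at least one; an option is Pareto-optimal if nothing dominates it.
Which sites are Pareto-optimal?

P1: dominated by P5 (lease 103≤188, dock doors 38≥28, floor area 18≥11, highway distance 12≤21).
P2: not dominated.
P3: not dominated.
P4: dominated by P5 (lease 103≤307, dock doors 38≥29, floor area 18≥13, highway distance 12≤39).
P5: not dominated (best lease).
P6: not dominated.
P7: not dominated.
P8: not dominated.
P9: not dominated.
P10: not dominated (best floor area).
P11: dominated by P9 (lease 291≤387, dock doors 14≥7, floor area 118≥104, highway distance 14≤17).

P2, P3, P5, P6, P7, P8, P9, P10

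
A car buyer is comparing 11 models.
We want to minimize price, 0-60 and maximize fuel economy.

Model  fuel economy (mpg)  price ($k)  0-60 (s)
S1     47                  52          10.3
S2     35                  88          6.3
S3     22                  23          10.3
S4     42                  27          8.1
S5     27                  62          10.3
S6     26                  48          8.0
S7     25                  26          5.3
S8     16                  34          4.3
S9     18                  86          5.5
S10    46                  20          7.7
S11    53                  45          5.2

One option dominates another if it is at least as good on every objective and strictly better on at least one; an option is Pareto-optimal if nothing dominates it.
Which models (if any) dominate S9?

S7, S11

S7: fuel economy 25≥18, price 26≤86, 0-60 5.3≤5.5 — dominates S9.
S11: fuel economy 53≥18, price 45≤86, 0-60 5.2≤5.5 — dominates S9.
Others (S1, S2, S3, S4, S5, S6, S8, S10) are each worse than S9 on at least one objective.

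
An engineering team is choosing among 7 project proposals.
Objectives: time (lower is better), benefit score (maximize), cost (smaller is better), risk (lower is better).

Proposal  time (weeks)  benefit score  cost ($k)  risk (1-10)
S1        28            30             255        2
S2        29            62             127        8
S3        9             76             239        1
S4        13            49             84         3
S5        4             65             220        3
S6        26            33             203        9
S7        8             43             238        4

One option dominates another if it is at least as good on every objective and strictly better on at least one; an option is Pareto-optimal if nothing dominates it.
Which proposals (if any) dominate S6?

S4

S4: time 13≤26, benefit score 49≥33, cost 84≤203, risk 3≤9 — dominates S6.
Others (S1, S2, S3, S5, S7) are each worse than S6 on at least one objective.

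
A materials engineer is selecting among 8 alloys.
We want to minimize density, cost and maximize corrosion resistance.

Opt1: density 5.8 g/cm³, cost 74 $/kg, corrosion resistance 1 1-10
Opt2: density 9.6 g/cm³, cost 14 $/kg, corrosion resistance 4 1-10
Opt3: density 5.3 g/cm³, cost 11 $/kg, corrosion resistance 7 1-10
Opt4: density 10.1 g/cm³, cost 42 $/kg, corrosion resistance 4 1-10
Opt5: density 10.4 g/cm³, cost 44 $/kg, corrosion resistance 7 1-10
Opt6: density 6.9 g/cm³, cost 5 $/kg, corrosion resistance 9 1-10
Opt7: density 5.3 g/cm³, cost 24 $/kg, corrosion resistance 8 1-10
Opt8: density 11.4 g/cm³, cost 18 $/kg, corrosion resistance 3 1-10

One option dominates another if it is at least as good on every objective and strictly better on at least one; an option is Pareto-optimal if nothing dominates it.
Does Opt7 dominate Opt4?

Yes

Opt7 vs Opt4: density 5.3≤10.1, cost 24≤42, corrosion resistance 8≥4 — Opt7 is at least as good on every objective with at least one strict improvement.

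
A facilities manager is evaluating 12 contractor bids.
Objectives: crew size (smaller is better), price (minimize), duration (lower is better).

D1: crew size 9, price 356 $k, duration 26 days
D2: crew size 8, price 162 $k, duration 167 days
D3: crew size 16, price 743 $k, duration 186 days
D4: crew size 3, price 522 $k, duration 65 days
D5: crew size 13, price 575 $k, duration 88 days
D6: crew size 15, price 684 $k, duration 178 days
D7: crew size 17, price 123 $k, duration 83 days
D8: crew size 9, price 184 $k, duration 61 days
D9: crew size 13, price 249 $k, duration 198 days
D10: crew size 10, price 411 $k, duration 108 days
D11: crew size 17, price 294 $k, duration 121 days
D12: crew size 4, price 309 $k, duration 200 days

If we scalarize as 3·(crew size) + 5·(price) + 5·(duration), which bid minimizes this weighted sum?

D7

D1: 3·9 + 5·356 + 5·26 = 1937
D2: 3·8 + 5·162 + 5·167 = 1669
D3: 3·16 + 5·743 + 5·186 = 4693
D4: 3·3 + 5·522 + 5·65 = 2944
D5: 3·13 + 5·575 + 5·88 = 3354
D6: 3·15 + 5·684 + 5·178 = 4355
D7: 3·17 + 5·123 + 5·83 = 1081
D8: 3·9 + 5·184 + 5·61 = 1252
D9: 3·13 + 5·249 + 5·198 = 2274
D10: 3·10 + 5·411 + 5·108 = 2625
D11: 3·17 + 5·294 + 5·121 = 2126
D12: 3·4 + 5·309 + 5·200 = 2557
Lowest: D7 at 1081.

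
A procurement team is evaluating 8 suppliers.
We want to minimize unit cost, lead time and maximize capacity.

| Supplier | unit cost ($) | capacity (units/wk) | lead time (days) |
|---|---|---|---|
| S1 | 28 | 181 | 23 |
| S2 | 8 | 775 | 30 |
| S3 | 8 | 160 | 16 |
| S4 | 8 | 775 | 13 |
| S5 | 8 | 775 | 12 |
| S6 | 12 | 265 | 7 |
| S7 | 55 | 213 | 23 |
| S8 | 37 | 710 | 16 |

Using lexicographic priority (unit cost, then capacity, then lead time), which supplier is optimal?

First minimize unit cost: best is 8, kept {S2, S3, S4, S5}.
Then maximize capacity: best is 775, kept {S2, S4, S5}.
Then minimize lead time: best is 12, kept {S5}.

S5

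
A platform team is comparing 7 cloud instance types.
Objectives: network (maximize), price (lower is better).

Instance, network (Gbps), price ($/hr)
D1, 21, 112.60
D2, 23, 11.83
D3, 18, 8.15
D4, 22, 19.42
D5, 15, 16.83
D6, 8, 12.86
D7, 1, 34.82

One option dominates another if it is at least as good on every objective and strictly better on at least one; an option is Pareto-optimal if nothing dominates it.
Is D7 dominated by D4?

D4 vs D7: network 22≥1, price 19.42≤34.82 — D4 is at least as good on every objective with at least one strict improvement.

Yes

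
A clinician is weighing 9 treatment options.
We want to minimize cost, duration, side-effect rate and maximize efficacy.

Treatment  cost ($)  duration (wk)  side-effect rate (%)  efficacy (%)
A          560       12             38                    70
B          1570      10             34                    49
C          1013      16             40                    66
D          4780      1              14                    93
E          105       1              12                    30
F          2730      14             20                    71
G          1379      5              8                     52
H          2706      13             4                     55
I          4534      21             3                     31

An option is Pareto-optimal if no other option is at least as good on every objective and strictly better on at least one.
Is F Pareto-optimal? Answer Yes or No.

A: worse on side-effect rate (38 vs 20).
B: worse on side-effect rate (34 vs 20).
C: worse on duration (16 vs 14).
D: worse on cost (4780 vs 2730).
E: worse on efficacy (30 vs 71).
G: worse on efficacy (52 vs 71).
H: worse on efficacy (55 vs 71).
I: worse on cost (4534 vs 2730).
No option is at least as good as F on every objective and strictly better on one.

Yes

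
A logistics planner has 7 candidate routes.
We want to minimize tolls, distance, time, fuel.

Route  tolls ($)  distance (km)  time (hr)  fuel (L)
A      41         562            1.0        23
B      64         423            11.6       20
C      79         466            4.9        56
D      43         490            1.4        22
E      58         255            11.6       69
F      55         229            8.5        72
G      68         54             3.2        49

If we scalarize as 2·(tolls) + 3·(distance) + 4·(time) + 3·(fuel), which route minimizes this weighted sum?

G

A: 2·41 + 3·562 + 4·1.0 + 3·23 = 1841.0
B: 2·64 + 3·423 + 4·11.6 + 3·20 = 1503.4
C: 2·79 + 3·466 + 4·4.9 + 3·56 = 1743.6
D: 2·43 + 3·490 + 4·1.4 + 3·22 = 1627.6
E: 2·58 + 3·255 + 4·11.6 + 3·69 = 1134.4
F: 2·55 + 3·229 + 4·8.5 + 3·72 = 1047.0
G: 2·68 + 3·54 + 4·3.2 + 3·49 = 457.8
Lowest: G at 457.8.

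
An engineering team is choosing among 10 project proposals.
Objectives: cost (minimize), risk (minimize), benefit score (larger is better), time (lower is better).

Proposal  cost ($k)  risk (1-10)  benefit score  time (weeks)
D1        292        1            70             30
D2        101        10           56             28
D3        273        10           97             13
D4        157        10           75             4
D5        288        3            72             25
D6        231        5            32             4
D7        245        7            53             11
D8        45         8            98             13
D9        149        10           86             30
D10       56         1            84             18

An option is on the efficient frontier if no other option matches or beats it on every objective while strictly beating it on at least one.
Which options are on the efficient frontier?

D4, D6, D7, D8, D10

D1: dominated by D10 (cost 56≤292, risk 1≤1, benefit score 84≥70, time 18≤30).
D2: dominated by D8 (cost 45≤101, risk 8≤10, benefit score 98≥56, time 13≤28).
D3: dominated by D8 (cost 45≤273, risk 8≤10, benefit score 98≥97, time 13≤13).
D4: not dominated.
D5: dominated by D10 (cost 56≤288, risk 1≤3, benefit score 84≥72, time 18≤25).
D6: not dominated.
D7: not dominated.
D8: not dominated (best cost).
D9: dominated by D8 (cost 45≤149, risk 8≤10, benefit score 98≥86, time 13≤30).
D10: not dominated.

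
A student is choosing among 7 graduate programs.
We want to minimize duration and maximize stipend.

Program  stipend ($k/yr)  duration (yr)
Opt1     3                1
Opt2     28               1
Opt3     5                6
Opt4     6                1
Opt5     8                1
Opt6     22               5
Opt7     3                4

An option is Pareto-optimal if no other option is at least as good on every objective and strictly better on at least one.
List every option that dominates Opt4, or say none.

Opt2, Opt5

Opt2: stipend 28≥6, duration 1≤1 — dominates Opt4.
Opt5: stipend 8≥6, duration 1≤1 — dominates Opt4.
Others (Opt1, Opt3, Opt6, Opt7) are each worse than Opt4 on at least one objective.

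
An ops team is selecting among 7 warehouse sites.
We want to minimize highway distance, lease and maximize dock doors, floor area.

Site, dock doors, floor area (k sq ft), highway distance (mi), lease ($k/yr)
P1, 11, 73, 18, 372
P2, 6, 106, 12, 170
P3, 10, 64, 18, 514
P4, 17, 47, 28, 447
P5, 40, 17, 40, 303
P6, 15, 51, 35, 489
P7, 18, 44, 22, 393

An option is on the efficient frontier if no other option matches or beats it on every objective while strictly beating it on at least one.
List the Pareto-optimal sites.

P1: not dominated.
P2: not dominated (best floor area).
P3: dominated by P1 (dock doors 11≥10, floor area 73≥64, highway distance 18≤18, lease 372≤514).
P4: not dominated.
P5: not dominated (best dock doors).
P6: not dominated.
P7: not dominated.

P1, P2, P4, P5, P6, P7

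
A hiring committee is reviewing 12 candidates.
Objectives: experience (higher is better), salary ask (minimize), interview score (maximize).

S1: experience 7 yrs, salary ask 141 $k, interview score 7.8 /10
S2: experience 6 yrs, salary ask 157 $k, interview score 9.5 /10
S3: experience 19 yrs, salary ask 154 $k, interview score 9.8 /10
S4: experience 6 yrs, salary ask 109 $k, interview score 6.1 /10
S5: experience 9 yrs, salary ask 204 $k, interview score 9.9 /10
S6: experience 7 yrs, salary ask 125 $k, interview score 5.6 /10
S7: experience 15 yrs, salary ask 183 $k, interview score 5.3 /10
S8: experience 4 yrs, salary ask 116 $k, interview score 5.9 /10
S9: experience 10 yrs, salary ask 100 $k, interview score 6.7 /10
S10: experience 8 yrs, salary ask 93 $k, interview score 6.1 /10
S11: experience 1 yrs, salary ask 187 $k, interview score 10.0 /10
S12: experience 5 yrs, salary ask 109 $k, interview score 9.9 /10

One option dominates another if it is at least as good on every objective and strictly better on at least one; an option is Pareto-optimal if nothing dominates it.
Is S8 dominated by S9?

S9 vs S8: experience 10≥4, salary ask 100≤116, interview score 6.7≥5.9 — S9 is at least as good on every objective with at least one strict improvement.

Yes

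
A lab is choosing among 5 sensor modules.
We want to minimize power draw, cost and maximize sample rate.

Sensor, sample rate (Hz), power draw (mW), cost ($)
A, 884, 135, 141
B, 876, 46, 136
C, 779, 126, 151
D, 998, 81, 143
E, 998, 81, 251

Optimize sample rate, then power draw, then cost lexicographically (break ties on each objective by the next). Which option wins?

D

First maximize sample rate: best is 998, kept {D, E}.
Then minimize power draw: best is 81, kept {D, E}.
Then minimize cost: best is 143, kept {D}.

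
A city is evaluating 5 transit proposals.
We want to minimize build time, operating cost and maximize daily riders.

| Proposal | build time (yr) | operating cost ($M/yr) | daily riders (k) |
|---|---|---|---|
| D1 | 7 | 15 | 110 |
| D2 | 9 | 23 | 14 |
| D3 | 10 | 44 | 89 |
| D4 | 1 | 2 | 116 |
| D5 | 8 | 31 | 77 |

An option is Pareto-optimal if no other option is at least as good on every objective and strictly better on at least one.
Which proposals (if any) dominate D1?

D4: build time 1≤7, operating cost 2≤15, daily riders 116≥110 — dominates D1.
Others (D2, D3, D5) are each worse than D1 on at least one objective.

D4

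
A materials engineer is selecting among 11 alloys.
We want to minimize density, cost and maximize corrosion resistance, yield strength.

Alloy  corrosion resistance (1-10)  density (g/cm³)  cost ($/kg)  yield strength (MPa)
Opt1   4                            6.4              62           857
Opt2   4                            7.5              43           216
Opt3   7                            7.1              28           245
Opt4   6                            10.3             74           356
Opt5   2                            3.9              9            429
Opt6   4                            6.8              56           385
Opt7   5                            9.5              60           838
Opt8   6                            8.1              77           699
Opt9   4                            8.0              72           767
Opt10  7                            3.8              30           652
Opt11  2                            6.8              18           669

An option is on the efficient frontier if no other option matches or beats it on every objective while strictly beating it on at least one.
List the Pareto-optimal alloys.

Opt1: not dominated (best yield strength).
Opt2: dominated by Opt3 (corrosion resistance 7≥4, density 7.1≤7.5, cost 28≤43, yield strength 245≥216).
Opt3: not dominated.
Opt4: dominated by Opt10 (corrosion resistance 7≥6, density 3.8≤10.3, cost 30≤74, yield strength 652≥356).
Opt5: not dominated (best cost).
Opt6: dominated by Opt10 (corrosion resistance 7≥4, density 3.8≤6.8, cost 30≤56, yield strength 652≥385).
Opt7: not dominated.
Opt8: not dominated.
Opt9: dominated by Opt1 (corrosion resistance 4≥4, density 6.4≤8.0, cost 62≤72, yield strength 857≥767).
Opt10: not dominated (best density).
Opt11: not dominated.

Opt1, Opt3, Opt5, Opt7, Opt8, Opt10, Opt11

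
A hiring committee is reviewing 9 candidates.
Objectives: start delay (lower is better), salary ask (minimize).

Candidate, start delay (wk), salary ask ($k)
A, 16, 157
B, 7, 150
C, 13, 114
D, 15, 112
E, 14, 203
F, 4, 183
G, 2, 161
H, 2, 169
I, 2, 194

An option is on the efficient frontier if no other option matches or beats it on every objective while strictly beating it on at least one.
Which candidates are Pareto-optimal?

B, C, D, G

A: dominated by B (start delay 7≤16, salary ask 150≤157).
B: not dominated.
C: not dominated.
D: not dominated (best salary ask).
E: dominated by B (start delay 7≤14, salary ask 150≤203).
F: dominated by G (start delay 2≤4, salary ask 161≤183).
G: not dominated.
H: dominated by G (start delay 2≤2, salary ask 161≤169).
I: dominated by G (start delay 2≤2, salary ask 161≤194).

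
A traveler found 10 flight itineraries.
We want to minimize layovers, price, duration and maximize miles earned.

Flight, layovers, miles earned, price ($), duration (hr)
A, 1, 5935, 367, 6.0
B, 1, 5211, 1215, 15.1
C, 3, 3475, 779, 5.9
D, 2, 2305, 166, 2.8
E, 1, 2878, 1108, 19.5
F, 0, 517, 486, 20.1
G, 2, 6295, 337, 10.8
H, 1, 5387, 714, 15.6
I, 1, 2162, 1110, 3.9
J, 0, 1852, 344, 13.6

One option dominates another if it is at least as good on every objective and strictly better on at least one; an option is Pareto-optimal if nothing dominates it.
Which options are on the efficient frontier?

A: not dominated.
B: dominated by A (layovers 1≤1, miles earned 5935≥5211, price 367≤1215, duration 6.0≤15.1).
C: not dominated.
D: not dominated (best price).
E: dominated by A (layovers 1≤1, miles earned 5935≥2878, price 367≤1108, duration 6.0≤19.5).
F: dominated by J (layovers 0≤0, miles earned 1852≥517, price 344≤486, duration 13.6≤20.1).
G: not dominated (best miles earned).
H: dominated by A (layovers 1≤1, miles earned 5935≥5387, price 367≤714, duration 6.0≤15.6).
I: not dominated.
J: not dominated.

A, C, D, G, I, J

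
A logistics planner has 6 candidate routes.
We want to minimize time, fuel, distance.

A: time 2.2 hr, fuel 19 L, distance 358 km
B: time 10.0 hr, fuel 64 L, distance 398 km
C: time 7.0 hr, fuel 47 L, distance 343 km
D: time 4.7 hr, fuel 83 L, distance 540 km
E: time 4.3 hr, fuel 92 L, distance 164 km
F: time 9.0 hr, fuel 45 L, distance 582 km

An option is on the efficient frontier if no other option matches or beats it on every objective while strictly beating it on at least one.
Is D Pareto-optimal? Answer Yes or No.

A vs D: time 2.2≤4.7, fuel 19≤83, distance 358≤540 — A is at least as good on every objective and strictly better on at least one, so A dominates D.

No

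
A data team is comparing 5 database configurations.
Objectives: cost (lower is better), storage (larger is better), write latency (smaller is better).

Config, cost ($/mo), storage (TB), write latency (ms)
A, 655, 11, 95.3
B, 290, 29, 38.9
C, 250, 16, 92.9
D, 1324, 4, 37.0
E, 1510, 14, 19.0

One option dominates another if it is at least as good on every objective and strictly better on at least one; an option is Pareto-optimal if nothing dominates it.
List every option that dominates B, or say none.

none

A: worse on cost (655 vs 290).
C: worse on storage (16 vs 29).
D: worse on cost (1324 vs 290).
E: worse on cost (1510 vs 290).
No option dominates B.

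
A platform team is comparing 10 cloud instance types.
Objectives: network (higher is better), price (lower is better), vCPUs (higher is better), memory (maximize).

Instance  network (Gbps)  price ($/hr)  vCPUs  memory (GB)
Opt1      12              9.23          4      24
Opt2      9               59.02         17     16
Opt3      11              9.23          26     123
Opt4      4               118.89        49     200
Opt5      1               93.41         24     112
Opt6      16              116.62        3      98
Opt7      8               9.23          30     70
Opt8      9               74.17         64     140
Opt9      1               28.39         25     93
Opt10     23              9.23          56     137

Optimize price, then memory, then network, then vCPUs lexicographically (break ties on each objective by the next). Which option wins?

First minimize price: best is 9.23, kept {Opt1, Opt3, Opt7, Opt10}.
Then maximize memory: best is 137, kept {Opt10}.

Opt10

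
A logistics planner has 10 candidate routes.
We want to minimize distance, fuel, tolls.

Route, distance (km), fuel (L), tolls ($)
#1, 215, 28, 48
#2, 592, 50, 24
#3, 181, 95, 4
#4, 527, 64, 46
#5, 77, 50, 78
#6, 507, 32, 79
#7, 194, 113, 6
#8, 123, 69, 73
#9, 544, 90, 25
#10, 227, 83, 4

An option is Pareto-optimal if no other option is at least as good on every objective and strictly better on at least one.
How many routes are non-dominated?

#1: not dominated (best fuel).
#2: not dominated.
#3: not dominated.
#4: not dominated.
#5: not dominated (best distance).
#6: dominated by #1 (distance 215≤507, fuel 28≤32, tolls 48≤79).
#7: dominated by #3 (distance 181≤194, fuel 95≤113, tolls 4≤6).
#8: not dominated.
#9: dominated by #10 (distance 227≤544, fuel 83≤90, tolls 4≤25).
#10: not dominated.
Pareto-optimal: #1, #2, #3, #4, #5, #8, #10 → 7.

7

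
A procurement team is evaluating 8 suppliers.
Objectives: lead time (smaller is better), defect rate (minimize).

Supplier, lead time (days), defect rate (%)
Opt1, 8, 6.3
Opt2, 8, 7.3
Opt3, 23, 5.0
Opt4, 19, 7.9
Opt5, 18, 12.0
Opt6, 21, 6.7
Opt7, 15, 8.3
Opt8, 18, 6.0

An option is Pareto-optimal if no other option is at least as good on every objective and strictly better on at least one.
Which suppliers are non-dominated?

Opt1, Opt3, Opt8

Opt1: not dominated.
Opt2: dominated by Opt1 (lead time 8≤8, defect rate 6.3≤7.3).
Opt3: not dominated (best defect rate).
Opt4: dominated by Opt1 (lead time 8≤19, defect rate 6.3≤7.9).
Opt5: dominated by Opt1 (lead time 8≤18, defect rate 6.3≤12.0).
Opt6: dominated by Opt1 (lead time 8≤21, defect rate 6.3≤6.7).
Opt7: dominated by Opt1 (lead time 8≤15, defect rate 6.3≤8.3).
Opt8: not dominated.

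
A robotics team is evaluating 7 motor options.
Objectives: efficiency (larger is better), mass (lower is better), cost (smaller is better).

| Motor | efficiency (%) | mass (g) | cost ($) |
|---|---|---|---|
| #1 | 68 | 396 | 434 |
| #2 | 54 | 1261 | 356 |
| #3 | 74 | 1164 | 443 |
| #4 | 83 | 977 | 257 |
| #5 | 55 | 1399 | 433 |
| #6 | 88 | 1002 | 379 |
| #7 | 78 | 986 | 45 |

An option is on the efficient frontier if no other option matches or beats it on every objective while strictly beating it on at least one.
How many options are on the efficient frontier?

4

#1: not dominated (best mass).
#2: dominated by #4 (efficiency 83≥54, mass 977≤1261, cost 257≤356).
#3: dominated by #4 (efficiency 83≥74, mass 977≤1164, cost 257≤443).
#4: not dominated.
#5: dominated by #4 (efficiency 83≥55, mass 977≤1399, cost 257≤433).
#6: not dominated (best efficiency).
#7: not dominated (best cost).
Pareto-optimal: #1, #4, #6, #7 → 4.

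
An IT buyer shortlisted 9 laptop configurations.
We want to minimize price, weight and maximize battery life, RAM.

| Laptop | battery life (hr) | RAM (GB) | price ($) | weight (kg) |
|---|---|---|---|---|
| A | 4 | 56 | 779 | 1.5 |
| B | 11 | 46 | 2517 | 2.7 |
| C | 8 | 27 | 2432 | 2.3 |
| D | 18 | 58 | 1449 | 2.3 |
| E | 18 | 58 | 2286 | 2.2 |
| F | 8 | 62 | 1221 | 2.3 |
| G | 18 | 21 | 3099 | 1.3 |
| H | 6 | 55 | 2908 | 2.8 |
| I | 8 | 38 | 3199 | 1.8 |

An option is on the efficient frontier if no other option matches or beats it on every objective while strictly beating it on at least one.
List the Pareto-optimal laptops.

A: not dominated (best price).
B: dominated by D (battery life 18≥11, RAM 58≥46, price 1449≤2517, weight 2.3≤2.7).
C: dominated by D (battery life 18≥8, RAM 58≥27, price 1449≤2432, weight 2.3≤2.3).
D: not dominated.
E: not dominated.
F: not dominated (best RAM).
G: not dominated (best weight).
H: dominated by D (battery life 18≥6, RAM 58≥55, price 1449≤2908, weight 2.3≤2.8).
I: not dominated.

A, D, E, F, G, I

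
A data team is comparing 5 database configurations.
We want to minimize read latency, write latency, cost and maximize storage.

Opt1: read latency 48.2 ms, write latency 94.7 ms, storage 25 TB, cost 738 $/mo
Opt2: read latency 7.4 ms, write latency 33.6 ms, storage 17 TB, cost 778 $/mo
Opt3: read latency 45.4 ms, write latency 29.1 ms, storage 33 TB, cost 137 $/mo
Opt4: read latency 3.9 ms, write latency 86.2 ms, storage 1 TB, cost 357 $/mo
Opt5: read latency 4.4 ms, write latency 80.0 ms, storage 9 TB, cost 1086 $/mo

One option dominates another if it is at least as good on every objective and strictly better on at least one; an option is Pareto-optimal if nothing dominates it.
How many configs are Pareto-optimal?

4

Opt1: dominated by Opt3 (read latency 45.4≤48.2, write latency 29.1≤94.7, storage 33≥25, cost 137≤738).
Opt2: not dominated.
Opt3: not dominated (best write latency).
Opt4: not dominated (best read latency).
Opt5: not dominated.
Pareto-optimal: Opt2, Opt3, Opt4, Opt5 → 4.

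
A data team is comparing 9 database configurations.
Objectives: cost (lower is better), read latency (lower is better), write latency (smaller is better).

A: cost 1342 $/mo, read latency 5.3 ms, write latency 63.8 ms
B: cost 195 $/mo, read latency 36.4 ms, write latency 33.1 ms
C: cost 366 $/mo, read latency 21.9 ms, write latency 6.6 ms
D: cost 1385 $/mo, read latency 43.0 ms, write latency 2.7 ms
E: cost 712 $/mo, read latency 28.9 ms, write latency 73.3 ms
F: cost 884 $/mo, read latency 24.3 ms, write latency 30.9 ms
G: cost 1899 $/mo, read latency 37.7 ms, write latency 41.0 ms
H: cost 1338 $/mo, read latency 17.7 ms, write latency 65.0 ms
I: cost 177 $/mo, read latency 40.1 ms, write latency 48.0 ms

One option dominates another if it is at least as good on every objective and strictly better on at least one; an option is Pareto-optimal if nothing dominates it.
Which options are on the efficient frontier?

A, B, C, D, H, I

A: not dominated (best read latency).
B: not dominated.
C: not dominated.
D: not dominated (best write latency).
E: dominated by C (cost 366≤712, read latency 21.9≤28.9, write latency 6.6≤73.3).
F: dominated by C (cost 366≤884, read latency 21.9≤24.3, write latency 6.6≤30.9).
G: dominated by B (cost 195≤1899, read latency 36.4≤37.7, write latency 33.1≤41.0).
H: not dominated.
I: not dominated (best cost).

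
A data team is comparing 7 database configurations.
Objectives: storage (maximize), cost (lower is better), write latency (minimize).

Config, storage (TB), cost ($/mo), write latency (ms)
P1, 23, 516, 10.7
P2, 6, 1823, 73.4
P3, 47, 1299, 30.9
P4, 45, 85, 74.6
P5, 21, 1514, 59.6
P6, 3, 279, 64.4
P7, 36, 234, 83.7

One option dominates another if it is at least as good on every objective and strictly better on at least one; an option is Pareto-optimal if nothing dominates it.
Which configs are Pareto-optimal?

P1, P3, P4, P6

P1: not dominated (best write latency).
P2: dominated by P1 (storage 23≥6, cost 516≤1823, write latency 10.7≤73.4).
P3: not dominated (best storage).
P4: not dominated (best cost).
P5: dominated by P1 (storage 23≥21, cost 516≤1514, write latency 10.7≤59.6).
P6: not dominated.
P7: dominated by P4 (storage 45≥36, cost 85≤234, write latency 74.6≤83.7).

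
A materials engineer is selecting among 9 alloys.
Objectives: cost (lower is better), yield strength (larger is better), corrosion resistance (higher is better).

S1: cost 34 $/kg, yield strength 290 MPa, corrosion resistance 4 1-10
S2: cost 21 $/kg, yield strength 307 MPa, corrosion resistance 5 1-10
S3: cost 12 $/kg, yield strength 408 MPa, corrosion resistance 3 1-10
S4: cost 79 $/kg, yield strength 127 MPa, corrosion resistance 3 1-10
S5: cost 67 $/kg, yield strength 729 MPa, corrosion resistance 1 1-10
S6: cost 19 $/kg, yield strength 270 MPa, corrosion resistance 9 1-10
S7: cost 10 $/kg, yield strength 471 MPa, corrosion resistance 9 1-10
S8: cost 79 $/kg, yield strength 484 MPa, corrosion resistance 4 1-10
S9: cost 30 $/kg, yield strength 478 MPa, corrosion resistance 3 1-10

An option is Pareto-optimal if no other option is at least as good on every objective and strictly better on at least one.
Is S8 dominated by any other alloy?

No

S1: worse on yield strength (290 vs 484).
S2: worse on yield strength (307 vs 484).
S3: worse on yield strength (408 vs 484).
S4: worse on yield strength (127 vs 484).
S5: worse on corrosion resistance (1 vs 4).
S6: worse on yield strength (270 vs 484).
S7: worse on yield strength (471 vs 484).
S9: worse on yield strength (478 vs 484).
No option is at least as good as S8 on every objective and strictly better on one.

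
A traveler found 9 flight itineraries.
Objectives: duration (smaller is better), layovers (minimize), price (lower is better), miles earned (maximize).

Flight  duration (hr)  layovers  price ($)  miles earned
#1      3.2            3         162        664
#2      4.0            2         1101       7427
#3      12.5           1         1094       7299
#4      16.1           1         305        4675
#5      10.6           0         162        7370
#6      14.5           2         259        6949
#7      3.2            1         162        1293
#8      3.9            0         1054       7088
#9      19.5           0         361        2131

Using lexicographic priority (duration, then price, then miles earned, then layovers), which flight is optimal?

#7

First minimize duration: best is 3.2, kept {#1, #7}.
Then minimize price: best is 162, kept {#1, #7}.
Then maximize miles earned: best is 1293, kept {#7}.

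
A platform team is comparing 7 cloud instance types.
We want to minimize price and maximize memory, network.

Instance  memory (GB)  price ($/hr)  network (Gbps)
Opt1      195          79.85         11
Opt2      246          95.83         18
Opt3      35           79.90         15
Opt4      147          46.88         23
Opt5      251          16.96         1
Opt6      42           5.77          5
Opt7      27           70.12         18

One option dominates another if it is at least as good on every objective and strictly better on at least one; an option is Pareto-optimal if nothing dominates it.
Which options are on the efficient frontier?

Opt1, Opt2, Opt4, Opt5, Opt6

Opt1: not dominated.
Opt2: not dominated.
Opt3: dominated by Opt4 (memory 147≥35, price 46.88≤79.90, network 23≥15).
Opt4: not dominated (best network).
Opt5: not dominated (best memory).
Opt6: not dominated (best price).
Opt7: dominated by Opt4 (memory 147≥27, price 46.88≤70.12, network 23≥18).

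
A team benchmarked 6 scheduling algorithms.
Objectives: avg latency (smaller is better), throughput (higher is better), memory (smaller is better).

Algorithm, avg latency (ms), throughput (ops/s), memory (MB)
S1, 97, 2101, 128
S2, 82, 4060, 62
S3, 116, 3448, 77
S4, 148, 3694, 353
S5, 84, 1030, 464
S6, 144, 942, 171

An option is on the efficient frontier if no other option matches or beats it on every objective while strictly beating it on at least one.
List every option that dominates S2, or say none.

S1: worse on avg latency (97 vs 82).
S3: worse on avg latency (116 vs 82).
S4: worse on avg latency (148 vs 82).
S5: worse on avg latency (84 vs 82).
S6: worse on avg latency (144 vs 82).
No option dominates S2.

none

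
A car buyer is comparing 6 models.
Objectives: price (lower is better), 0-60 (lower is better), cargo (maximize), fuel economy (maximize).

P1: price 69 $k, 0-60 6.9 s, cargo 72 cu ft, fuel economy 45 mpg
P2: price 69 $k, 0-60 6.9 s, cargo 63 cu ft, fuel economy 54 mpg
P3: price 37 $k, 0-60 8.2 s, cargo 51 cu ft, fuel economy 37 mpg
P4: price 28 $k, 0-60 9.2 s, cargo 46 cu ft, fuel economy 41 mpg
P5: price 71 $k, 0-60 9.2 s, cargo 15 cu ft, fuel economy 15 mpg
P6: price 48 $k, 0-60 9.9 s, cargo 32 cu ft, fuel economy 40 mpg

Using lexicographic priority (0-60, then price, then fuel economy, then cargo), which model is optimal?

P2

First minimize 0-60: best is 6.9, kept {P1, P2}.
Then minimize price: best is 69, kept {P1, P2}.
Then maximize fuel economy: best is 54, kept {P2}.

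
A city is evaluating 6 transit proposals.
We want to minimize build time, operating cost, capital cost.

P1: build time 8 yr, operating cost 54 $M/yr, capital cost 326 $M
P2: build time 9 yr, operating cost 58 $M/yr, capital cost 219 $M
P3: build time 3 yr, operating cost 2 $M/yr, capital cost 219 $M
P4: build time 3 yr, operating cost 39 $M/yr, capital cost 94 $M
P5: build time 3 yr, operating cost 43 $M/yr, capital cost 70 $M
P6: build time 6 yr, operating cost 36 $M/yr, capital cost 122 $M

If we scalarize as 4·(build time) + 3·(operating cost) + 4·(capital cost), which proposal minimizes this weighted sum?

P5

P1: 4·8 + 3·54 + 4·326 = 1498
P2: 4·9 + 3·58 + 4·219 = 1086
P3: 4·3 + 3·2 + 4·219 = 894
P4: 4·3 + 3·39 + 4·94 = 505
P5: 4·3 + 3·43 + 4·70 = 421
P6: 4·6 + 3·36 + 4·122 = 620
Lowest: P5 at 421.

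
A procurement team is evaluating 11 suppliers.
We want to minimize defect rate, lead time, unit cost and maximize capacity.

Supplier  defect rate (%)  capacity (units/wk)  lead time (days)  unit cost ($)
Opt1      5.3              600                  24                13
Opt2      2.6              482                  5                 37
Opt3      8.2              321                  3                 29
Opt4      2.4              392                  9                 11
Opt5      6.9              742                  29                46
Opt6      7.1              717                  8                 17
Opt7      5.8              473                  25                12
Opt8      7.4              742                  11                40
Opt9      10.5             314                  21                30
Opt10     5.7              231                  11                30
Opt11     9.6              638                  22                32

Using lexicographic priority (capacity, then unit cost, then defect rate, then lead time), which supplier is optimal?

Opt8

First maximize capacity: best is 742, kept {Opt5, Opt8}.
Then minimize unit cost: best is 40, kept {Opt8}.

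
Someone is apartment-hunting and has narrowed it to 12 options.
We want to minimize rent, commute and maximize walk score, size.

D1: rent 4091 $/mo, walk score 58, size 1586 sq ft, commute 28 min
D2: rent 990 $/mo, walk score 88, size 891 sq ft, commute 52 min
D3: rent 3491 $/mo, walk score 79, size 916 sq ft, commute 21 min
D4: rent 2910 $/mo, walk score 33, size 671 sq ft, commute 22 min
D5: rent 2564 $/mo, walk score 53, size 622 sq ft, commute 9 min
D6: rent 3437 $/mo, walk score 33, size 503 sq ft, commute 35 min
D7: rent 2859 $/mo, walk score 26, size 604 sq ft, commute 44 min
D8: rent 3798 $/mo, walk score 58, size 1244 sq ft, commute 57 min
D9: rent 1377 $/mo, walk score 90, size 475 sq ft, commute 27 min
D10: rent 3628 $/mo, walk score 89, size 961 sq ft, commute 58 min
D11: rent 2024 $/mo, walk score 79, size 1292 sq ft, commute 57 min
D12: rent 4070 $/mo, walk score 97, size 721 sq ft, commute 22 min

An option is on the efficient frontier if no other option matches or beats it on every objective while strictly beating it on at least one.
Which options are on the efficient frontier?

D1, D2, D3, D4, D5, D9, D10, D11, D12

D1: not dominated (best size).
D2: not dominated (best rent).
D3: not dominated.
D4: not dominated.
D5: not dominated (best commute).
D6: dominated by D4 (rent 2910≤3437, walk score 33≥33, size 671≥503, commute 22≤35).
D7: dominated by D5 (rent 2564≤2859, walk score 53≥26, size 622≥604, commute 9≤44).
D8: dominated by D11 (rent 2024≤3798, walk score 79≥58, size 1292≥1244, commute 57≤57).
D9: not dominated.
D10: not dominated.
D11: not dominated.
D12: not dominated (best walk score).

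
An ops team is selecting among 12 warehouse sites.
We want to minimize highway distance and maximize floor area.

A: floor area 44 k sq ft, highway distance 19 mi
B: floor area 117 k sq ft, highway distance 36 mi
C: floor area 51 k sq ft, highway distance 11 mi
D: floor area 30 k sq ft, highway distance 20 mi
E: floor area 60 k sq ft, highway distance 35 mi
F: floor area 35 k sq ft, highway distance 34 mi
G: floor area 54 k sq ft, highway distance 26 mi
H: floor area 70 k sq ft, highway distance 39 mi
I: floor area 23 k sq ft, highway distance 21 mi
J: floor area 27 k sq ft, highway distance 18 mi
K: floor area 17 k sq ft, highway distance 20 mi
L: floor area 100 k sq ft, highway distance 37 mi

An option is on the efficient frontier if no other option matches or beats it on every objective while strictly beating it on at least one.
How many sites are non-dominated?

4

A: dominated by C (floor area 51≥44, highway distance 11≤19).
B: not dominated (best floor area).
C: not dominated (best highway distance).
D: dominated by A (floor area 44≥30, highway distance 19≤20).
E: not dominated.
F: dominated by A (floor area 44≥35, highway distance 19≤34).
G: not dominated.
H: dominated by B (floor area 117≥70, highway distance 36≤39).
I: dominated by A (floor area 44≥23, highway distance 19≤21).
J: dominated by C (floor area 51≥27, highway distance 11≤18).
K: dominated by A (floor area 44≥17, highway distance 19≤20).
L: dominated by B (floor area 117≥100, highway distance 36≤37).
Pareto-optimal: B, C, E, G → 4.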